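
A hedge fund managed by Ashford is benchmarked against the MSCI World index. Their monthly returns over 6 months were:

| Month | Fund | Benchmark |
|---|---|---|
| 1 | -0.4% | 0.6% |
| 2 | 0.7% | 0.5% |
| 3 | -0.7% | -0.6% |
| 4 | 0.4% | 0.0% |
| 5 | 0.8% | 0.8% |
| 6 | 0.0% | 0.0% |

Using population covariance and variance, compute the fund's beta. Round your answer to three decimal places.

r̄p = 0.1333%,  r̄m = 0.2167%
Cov = Σ(rp − r̄p)(rm − r̄m) / 6 = 0.1661
Var(rm) = Σ(rm − r̄m)² / 6 = 0.2214
β = Cov / Var = 0.1661 / 0.2214 = 0.7502

0.750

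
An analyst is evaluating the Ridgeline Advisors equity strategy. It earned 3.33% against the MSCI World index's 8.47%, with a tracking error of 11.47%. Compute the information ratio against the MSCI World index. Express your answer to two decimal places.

IR = (Rp − Rb) / TE = (3.33% − 8.47%) / 11.47% = -5.14% / 11.47% = -0.4481

-0.45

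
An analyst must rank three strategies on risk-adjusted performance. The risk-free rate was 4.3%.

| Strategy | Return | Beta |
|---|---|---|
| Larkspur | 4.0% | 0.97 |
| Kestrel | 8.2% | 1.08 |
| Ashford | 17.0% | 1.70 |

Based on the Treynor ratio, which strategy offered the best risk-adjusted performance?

Ashford

Larkspur: Treynor = (4.0% − 4.3%) / 0.97 = -0.309
Kestrel: Treynor = (8.2% − 4.3%) / 1.08 = 3.611
Ashford: Treynor = (17.0% − 4.3%) / 1.70 = 7.471
Highest: Ashford (7.471).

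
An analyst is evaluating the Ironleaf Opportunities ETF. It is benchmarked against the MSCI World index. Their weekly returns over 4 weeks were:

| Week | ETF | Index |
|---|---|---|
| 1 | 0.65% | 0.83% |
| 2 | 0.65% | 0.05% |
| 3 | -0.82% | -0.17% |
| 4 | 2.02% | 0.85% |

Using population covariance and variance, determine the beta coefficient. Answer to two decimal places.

1.74

r̄p = 0.6250%,  r̄m = 0.3900%
Cov = Σ(rp − r̄p)(rm − r̄m) / 4 = 0.3634
Var(rm) = Σ(rm − r̄m)² / 4 = 0.2086
β = Cov / Var = 0.3634 / 0.2086 = 1.7421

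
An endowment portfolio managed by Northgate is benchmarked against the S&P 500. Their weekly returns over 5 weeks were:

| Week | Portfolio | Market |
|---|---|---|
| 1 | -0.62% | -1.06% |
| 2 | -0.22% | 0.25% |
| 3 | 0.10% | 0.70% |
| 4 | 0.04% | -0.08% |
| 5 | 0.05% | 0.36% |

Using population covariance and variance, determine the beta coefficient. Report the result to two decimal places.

r̄p = -0.1300%,  r̄m = 0.0340%
Cov = Σ(rp − r̄p)(rm − r̄m) / 5 = 0.1418
Var(rm) = Σ(rm − r̄m)² / 5 = 0.3613
β = Cov / Var = 0.1418 / 0.3613 = 0.3925

0.39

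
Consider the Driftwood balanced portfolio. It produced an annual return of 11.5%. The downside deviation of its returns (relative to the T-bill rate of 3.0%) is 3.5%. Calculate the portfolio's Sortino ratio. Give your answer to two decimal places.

2.43

Sortino = (Rp − Rf) / σd = (11.5% − 3.0%) / 3.5% = 8.50% / 3.5% = 2.4286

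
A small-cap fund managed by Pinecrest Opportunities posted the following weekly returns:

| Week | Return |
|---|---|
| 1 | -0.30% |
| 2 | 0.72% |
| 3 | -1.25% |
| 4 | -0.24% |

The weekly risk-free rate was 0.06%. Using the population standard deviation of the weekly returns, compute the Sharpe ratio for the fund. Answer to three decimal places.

-0.470

r̄ = (-0.3 + 0.72 − 1.25 − 0.24) / 4 = -1.070 / 4 = -0.2675%
Population σ = √[Σ(r − r̄)² / 4] = √[1.9423 / 4] = √0.4856 = 0.6969%
Sharpe = (r̄ − rf) / σ = (-0.2675 − 0.06) / 0.6969 = -0.3275 / 0.6969 = -0.4699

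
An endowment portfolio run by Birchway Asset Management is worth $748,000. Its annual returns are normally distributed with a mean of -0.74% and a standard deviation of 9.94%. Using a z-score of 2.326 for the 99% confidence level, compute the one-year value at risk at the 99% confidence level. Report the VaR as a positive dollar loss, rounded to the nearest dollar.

$178,476

Return at the 99% tail: μ − z·σ = -0.74% − 2.326 × 9.94% = -0.74 − 23.12044 = -23.86044%
VaR = −(-23.86044%) × $748,000 = 23.86044% × $748,000 = $178,476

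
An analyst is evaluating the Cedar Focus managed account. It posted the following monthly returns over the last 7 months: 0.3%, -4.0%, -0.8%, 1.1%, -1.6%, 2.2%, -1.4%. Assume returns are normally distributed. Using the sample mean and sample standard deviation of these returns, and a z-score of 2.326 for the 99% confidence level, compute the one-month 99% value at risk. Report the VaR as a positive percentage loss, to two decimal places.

r̄ = (0.3 − 4 − 0.8 + 1.1 − 1.6 + 2.2 − 1.4) / 7 = -4.20 / 7 = -0.6000%
Σ(r − r̄)² = 24.7800; sample σ = √(24.7800/6) = 2.0322%
VaR = −(r̄ − z·σ) = −(-0.6000 − 2.326 × 2.0322) = −(-5.3269) = 5.3269%

5.33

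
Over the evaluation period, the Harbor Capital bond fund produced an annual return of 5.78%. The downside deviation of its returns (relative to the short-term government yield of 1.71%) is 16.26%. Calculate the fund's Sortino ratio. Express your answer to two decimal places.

0.25

Sortino = (Rp − Rf) / σd = (5.78% − 1.71%) / 16.26% = 4.07% / 16.26% = 0.2503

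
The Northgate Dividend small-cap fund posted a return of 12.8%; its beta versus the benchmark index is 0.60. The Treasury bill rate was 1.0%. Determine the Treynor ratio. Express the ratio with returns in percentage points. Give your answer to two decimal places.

19.67

Treynor = (Rp − Rf) / β = (12.8% − 1.0%) / 0.60 = 11.80 / 0.60 = 19.6667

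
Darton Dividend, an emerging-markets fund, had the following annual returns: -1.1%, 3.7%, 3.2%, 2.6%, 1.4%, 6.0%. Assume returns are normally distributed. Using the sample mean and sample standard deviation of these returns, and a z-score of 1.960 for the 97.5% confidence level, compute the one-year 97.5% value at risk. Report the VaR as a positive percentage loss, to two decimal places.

r̄ = (-1.1 + 3.7 + 3.2 + 2.6 + 1.4 + 6) / 6 = 2.6333%
Σ(r − r̄)² = (-1.1 − 2.6333)² + (3.7 − 2.6333)² + (3.2 − 2.6333)² + … = 28.2533
sample σ = √(28.2533 / 5) = √5.6507 = 2.3771%
VaR = −(r̄ − z·σ) = −(2.6333 − 1.960 × 2.3771) = −(-2.0258) = 2.0258%

2.03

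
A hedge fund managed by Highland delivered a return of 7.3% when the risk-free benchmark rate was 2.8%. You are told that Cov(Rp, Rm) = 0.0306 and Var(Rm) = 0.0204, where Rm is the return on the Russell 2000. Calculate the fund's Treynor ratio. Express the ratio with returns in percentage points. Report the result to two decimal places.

3.00

β = Cov / Var = 0.0306 / 0.0204 = 1.5000
Treynor = (Rp − Rf) / β = (7.3% − 2.8%) / 1.5000 = 4.50 / 1.5000 = 3.0000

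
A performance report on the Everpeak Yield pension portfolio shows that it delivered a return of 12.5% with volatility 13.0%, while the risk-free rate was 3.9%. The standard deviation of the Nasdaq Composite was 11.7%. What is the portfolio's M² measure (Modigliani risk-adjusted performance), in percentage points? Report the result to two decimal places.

Sharpe = (Rp − Rf) / σp = (12.5% − 3.9%) / 13.0% = 0.6615
M² = Rf + Sharpe × σm = 3.9% + 0.6615 × 11.7% = 11.6396%

11.64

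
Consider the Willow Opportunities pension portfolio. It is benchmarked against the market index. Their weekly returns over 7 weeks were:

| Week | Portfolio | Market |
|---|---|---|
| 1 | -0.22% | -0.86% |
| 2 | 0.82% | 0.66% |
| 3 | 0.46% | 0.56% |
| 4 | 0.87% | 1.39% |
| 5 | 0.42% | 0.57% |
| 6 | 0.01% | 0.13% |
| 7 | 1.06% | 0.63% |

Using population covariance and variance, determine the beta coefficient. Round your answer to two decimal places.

r̄p = 0.4886%,  r̄m = 0.4400%
Cov = Σ(rp − r̄p)(rm − r̄m) / 7 = 0.2287
Var(rm) = Σ(rm − r̄m)² / 7 = 0.4006
β = Cov / Var = 0.2287 / 0.4006 = 0.5709

0.57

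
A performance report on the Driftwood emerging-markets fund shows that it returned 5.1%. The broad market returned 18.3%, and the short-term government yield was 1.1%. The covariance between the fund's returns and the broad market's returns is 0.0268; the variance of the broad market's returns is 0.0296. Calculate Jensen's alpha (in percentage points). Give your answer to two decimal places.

β = Cov / Var = 0.0268 / 0.0296 = 0.9054
E[R] = Rf + β(Rm − Rf) = 1.1% + 0.9054 × (18.3% − 1.1%) = 16.6729%
α = Rp − E[R] = 5.1% − 16.6729% = -11.5729

-11.57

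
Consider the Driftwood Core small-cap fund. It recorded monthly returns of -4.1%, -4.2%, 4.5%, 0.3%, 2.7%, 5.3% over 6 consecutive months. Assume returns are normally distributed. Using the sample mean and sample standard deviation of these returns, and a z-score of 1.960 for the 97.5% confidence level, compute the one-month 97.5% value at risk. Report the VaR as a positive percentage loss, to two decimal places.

Mean return r̄ = 4.50 / 6 = 0.7500%
Σ(r − r̄)² = (-4.1 − 0.7500)² + (-4.2 − 0.7500)² + (4.5 − 0.7500)² + … = 86.7950
sample σ = √(86.7950 / 5) = √17.3590 = 4.1664%
VaR = −(r̄ − z·σ) = −(0.7500 − 1.960 × 4.1664) = −(-7.4161) = 7.4161%

7.42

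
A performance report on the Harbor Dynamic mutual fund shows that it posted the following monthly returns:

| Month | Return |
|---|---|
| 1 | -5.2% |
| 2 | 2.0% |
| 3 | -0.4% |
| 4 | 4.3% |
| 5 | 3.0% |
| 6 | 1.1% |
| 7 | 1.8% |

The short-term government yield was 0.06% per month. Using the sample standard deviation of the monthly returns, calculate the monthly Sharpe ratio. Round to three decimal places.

Mean return r̄ = 6.60 / 7 = 0.9429%
Sample σ = √[Σ(r − r̄)² / 6] = √[56.9171 / 6] = √9.4862 = 3.0800%
Sharpe = (r̄ − rf) / σ = (0.9429 − 0.06) / 3.0800 = 0.8829 / 3.0800 = 0.2867

0.287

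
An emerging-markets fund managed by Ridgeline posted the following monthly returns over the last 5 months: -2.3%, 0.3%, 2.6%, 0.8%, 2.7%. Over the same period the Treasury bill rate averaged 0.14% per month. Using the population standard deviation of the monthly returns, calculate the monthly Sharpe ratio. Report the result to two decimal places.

0.37

r̄ = (-2.3 + 0.3 + 2.6 + 0.8 + 2.7) / 5 = 4.10 / 5 = 0.8200%
Population σ = √[Σ(r − r̄)² / 5] = √[16.7080 / 5] = √3.3416 = 1.8280%
Sharpe = (r̄ − rf) / σ = (0.8200 − 0.14) / 1.8280 = 0.6800 / 1.8280 = 0.3720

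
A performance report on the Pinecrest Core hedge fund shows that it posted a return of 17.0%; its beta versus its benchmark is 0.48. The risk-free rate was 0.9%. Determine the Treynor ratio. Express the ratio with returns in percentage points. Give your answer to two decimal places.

Treynor = (Rp − Rf) / β = (17.0% − 0.9%) / 0.48 = 16.10 / 0.48 = 33.5417

33.54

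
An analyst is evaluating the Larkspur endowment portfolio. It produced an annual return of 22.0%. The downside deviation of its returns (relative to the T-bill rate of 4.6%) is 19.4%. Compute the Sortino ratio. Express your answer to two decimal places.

0.90

Sortino = (Rp − Rf) / σd = (22.0% − 4.6%) / 19.4% = 17.40% / 19.4% = 0.8969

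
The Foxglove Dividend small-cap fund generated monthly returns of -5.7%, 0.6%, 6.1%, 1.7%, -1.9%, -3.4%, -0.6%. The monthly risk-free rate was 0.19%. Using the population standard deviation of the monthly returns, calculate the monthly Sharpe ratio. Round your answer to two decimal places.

-0.18

μ = (-5.7 + 0.6 + 6.1 + 1.7 − 1.9 − 3.4 − 0.6) / 7 = -0.4571%
Population σ = √[Σ(r − μ)² / 7] = √[87.0171 / 7] = √12.4310 = 3.5258%
Sharpe = (μ − rf) / σ = (-0.4571 − 0.19) / 3.5258 = -0.6471 / 3.5258 = -0.1835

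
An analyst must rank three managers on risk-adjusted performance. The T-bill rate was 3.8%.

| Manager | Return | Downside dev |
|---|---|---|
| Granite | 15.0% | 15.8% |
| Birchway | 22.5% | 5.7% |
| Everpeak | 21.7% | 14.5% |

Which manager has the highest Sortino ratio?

Birchway

Granite: Sortino ratio = (15.0% − 3.8%) / 15.8% = 0.709
Birchway: Sortino ratio = (22.5% − 3.8%) / 5.7% = 3.281
Everpeak: Sortino ratio = (21.7% − 3.8%) / 14.5% = 1.234
Highest: Birchway (3.281).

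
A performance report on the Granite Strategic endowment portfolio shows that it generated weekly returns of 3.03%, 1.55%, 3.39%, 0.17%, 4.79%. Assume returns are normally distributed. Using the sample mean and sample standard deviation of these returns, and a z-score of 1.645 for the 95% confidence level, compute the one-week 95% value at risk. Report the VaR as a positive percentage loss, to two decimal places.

r̄ = (3.03 + 1.55 + 3.39 + 0.17 + 4.79) / 5 = 12.930 / 5 = 2.5860%
Sample σ = √[Σ(r − r̄)² / 4] = √[12.6115 / 4] = √3.1529 = 1.7756%
VaR = −(r̄ − z·σ) = −(2.5860 − 1.645 × 1.7756) = −(-0.3349) = 0.3349%

0.33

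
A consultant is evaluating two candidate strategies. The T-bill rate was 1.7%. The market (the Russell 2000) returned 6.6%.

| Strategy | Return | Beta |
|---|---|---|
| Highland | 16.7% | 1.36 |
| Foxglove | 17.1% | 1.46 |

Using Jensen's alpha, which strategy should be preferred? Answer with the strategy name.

Highland

Highland: α = 16.7% − [1.7% + 1.36 × (6.6% − 1.7%)] = 8.336
Foxglove: α = 17.1% − [1.7% + 1.46 × (6.6% − 1.7%)] = 8.246
Highest: Highland (8.336).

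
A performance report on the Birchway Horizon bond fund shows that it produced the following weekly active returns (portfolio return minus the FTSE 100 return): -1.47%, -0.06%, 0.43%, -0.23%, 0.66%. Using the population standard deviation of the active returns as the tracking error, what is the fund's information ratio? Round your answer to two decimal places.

Mean return r̄ = -0.670 / 5 = -0.1340%
Population std dev = √[2.7481 / 5] = 0.7414%
IR = r̄ / tracking error = -0.1340 / 0.7414 = -0.1807

-0.18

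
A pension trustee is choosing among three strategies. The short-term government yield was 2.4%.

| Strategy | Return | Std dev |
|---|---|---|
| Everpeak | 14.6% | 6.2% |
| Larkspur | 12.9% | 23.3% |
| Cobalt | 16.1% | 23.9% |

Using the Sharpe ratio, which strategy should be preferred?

Everpeak

Everpeak: Sharpe ratio = (14.6% − 2.4%) / 6.2% = 1.968
Larkspur: Sharpe ratio = (12.9% − 2.4%) / 23.3% = 0.451
Cobalt: Sharpe ratio = (16.1% − 2.4%) / 23.9% = 0.573
Highest: Everpeak (1.968).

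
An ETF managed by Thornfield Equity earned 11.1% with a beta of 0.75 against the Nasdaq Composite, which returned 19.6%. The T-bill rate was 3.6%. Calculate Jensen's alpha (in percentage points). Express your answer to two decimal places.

-4.50

CAPM expected return = Rf + β(Rm − Rf) = 3.6% + 0.75 × (19.6% − 3.6%) = 3.6 + 0.75 × 16.00 = 15.6000%
Jensen's α = Rp − E[R] = 11.1% − 15.6000% = -4.5000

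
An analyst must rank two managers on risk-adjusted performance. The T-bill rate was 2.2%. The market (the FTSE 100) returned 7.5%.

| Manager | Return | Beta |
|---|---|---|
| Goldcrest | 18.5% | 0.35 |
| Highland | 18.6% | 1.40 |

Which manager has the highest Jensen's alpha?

Goldcrest

Goldcrest: α = 18.5% − [2.2% + 0.35 × (7.5% − 2.2%)] = 14.445
Highland: α = 18.6% − [2.2% + 1.40 × (7.5% − 2.2%)] = 8.980
Highest: Goldcrest (14.445).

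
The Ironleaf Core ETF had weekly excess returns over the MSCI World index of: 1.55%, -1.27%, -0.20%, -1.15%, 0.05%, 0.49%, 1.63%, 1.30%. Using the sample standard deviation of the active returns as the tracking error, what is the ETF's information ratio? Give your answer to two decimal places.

Mean return r̄ = 2.400 / 8 = 0.3000%
Σ(r − r̄)² = (1.55 − 0.3000)² + (-1.27 − 0.3000)² + (-0.2 − 0.3000)² + … = 9.2474
σ = √[9.2474 / 7] = 1.1494%
IR = r̄ / tracking error = 0.3000 / 1.1494 = 0.2610

0.26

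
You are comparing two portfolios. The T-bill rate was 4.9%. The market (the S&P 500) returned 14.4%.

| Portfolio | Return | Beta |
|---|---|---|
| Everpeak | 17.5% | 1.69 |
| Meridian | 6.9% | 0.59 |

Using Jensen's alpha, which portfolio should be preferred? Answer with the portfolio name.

Everpeak: α = 17.5% − [4.9% + 1.69 × (14.4% − 4.9%)] = -3.455
Meridian: α = 6.9% − [4.9% + 0.59 × (14.4% − 4.9%)] = -3.605
Highest: Everpeak (-3.455).

Everpeak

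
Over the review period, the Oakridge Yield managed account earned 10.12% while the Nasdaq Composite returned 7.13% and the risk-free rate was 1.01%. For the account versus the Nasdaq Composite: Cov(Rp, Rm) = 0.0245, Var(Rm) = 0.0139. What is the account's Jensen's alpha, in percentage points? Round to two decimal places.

β = Cov / Var = 0.0245 / 0.0139 = 1.7626
E[R] = Rf + β(Rm − Rf) = 1.01% + 1.7626 × (7.13% − 1.01%) = 11.7971%
α = Rp − E[R] = 10.12% − 11.7971% = -1.6771

-1.68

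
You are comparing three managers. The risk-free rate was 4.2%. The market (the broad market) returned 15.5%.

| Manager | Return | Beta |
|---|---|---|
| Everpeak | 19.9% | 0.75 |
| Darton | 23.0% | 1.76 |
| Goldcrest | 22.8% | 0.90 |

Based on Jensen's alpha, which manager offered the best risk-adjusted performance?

Everpeak: α = 19.9% − [4.2% + 0.75 × (15.5% − 4.2%)] = 7.225
Darton: α = 23.0% − [4.2% + 1.76 × (15.5% − 4.2%)] = -1.088
Goldcrest: α = 22.8% − [4.2% + 0.90 × (15.5% − 4.2%)] = 8.430
Highest: Goldcrest (8.430).

Goldcrest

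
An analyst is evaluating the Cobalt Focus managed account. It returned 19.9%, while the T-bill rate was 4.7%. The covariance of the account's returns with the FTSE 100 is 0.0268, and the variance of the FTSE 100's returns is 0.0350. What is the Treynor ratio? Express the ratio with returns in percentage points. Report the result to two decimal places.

β = Cov / Var = 0.0268 / 0.0350 = 0.7657
Treynor = (Rp − Rf) / β = (19.9% − 4.7%) / 0.7657 = 15.20 / 0.7657 = 19.8511

19.85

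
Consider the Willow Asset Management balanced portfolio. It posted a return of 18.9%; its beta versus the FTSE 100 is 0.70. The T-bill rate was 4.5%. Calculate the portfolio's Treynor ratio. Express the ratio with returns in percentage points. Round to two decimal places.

20.57

Treynor = (Rp − Rf) / β = (18.9% − 4.5%) / 0.70 = 14.40 / 0.70 = 20.5714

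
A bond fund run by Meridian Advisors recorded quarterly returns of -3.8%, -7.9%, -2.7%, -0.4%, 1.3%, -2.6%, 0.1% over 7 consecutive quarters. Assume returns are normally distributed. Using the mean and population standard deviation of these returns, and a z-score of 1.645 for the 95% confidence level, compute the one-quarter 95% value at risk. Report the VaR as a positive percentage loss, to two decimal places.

6.95

Mean return r̄ = -16.00 / 7 = -2.2857%
Population std dev = √[56.1886 / 7] = 2.8332%
VaR = −(r̄ − z·σ) = −(-2.2857 − 1.645 × 2.8332) = −(-6.9463) = 6.9463%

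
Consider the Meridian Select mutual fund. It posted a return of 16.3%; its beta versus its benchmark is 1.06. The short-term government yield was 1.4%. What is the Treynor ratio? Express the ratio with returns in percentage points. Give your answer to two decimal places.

14.06

Treynor = (Rp − Rf) / β = (16.3% − 1.4%) / 1.06 = 14.90 / 1.06 = 14.0566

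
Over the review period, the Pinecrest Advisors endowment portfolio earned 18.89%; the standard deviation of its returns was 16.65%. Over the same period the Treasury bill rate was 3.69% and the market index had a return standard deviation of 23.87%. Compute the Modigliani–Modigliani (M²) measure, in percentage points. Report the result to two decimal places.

25.48

Sharpe = (Rp − Rf) / σp = (18.89% − 3.69%) / 16.65% = 0.9129
M² = Rf + Sharpe × σm = 3.69% + 0.9129 × 23.87% = 25.4809%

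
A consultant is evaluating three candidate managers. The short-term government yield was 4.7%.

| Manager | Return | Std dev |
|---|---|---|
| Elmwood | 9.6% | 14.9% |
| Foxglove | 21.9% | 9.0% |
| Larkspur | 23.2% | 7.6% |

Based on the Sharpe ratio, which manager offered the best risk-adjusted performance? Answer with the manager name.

Elmwood: Sharpe ratio = (9.6% − 4.7%) / 14.9% = 0.329
Foxglove: Sharpe ratio = (21.9% − 4.7%) / 9.0% = 1.911
Larkspur: Sharpe ratio = (23.2% − 4.7%) / 7.6% = 2.434
Highest: Larkspur (2.434).

Larkspur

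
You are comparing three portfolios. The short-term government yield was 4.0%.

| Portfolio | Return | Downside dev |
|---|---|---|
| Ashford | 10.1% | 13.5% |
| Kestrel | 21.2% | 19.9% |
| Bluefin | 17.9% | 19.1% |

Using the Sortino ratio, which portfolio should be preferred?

Ashford: Sortino ratio = (10.1% − 4.0%) / 13.5% = 0.452
Kestrel: Sortino ratio = (21.2% − 4.0%) / 19.9% = 0.864
Bluefin: Sortino ratio = (17.9% − 4.0%) / 19.1% = 0.728
Highest: Kestrel (0.864).

Kestrel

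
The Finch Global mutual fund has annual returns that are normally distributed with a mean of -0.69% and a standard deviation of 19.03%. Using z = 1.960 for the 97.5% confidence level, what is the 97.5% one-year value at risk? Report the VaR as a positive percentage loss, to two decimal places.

VaR (as % loss) = −(μ − z·σ) = −(-0.69% − 1.960 × 19.03%) = −(-37.9888%) = 37.9888%

37.99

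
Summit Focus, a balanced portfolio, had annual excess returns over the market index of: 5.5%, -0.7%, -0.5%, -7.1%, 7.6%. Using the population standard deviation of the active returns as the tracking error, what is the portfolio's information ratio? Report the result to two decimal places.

r̄ = (5.5 − 0.7 − 0.5 − 7.1 + 7.6) / 5 = 4.80 / 5 = 0.9600%
Population σ = √[Σ(r − r̄)² / 5] = √[134.5520 / 5] = √26.9104 = 5.1875%
IR = r̄ / tracking error = 0.9600 / 5.1875 = 0.1851

0.19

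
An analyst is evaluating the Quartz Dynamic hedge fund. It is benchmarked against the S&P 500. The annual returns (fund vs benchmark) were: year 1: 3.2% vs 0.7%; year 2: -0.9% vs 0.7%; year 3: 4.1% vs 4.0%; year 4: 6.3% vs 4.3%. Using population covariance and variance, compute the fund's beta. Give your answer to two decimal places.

r̄p = 3.1750%,  r̄m = 2.4250%
Cov = Σ(rp − r̄p)(rm − r̄m) / 4 = 3.5756
Var(rm) = Σ(rm − r̄m)² / 4 = 2.9869
β = Cov / Var = 3.5756 / 2.9869 = 1.1971

1.20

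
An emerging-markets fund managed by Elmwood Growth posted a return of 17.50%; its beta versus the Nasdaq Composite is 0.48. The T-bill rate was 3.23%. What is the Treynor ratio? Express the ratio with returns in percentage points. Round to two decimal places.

29.73

Treynor = (Rp − Rf) / β = (17.50% − 3.23%) / 0.48 = 14.27 / 0.48 = 29.7292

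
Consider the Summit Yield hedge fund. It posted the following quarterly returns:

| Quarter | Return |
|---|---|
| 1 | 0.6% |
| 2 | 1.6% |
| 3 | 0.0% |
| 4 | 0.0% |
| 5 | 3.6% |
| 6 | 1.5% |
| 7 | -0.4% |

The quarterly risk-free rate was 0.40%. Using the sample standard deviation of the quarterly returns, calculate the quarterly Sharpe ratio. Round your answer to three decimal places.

r̄ = (0.6 + 1.6 + 0 + 0 + 3.6 + 1.5 − 0.4) / 7 = 6.90 / 7 = 0.9857%
Σ(r − r̄)² = 11.4886; sample σ = √(11.4886/6) = 1.3838%
Sharpe = (r̄ − rf) / σ = (0.9857 − 0.4) / 1.3838 = 0.5857 / 1.3838 = 0.4233

0.423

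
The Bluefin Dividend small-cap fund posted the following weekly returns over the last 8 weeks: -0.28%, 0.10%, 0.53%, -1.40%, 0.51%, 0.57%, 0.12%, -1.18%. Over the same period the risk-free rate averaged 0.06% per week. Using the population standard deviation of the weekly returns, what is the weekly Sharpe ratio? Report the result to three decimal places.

-0.261

Mean return r̄ = -1.030 / 8 = -0.1288%
Σ(r − r̄)² = (-0.28 − (-0.1288))² + (0.1 − (-0.1288))² + … = 4.1885
population σ = √(4.1885 / 8) = √0.5236 = 0.7236%
Sharpe = (r̄ − rf) / σ = (-0.1288 − 0.06) / 0.7236 = -0.1888 / 0.7236 = -0.2609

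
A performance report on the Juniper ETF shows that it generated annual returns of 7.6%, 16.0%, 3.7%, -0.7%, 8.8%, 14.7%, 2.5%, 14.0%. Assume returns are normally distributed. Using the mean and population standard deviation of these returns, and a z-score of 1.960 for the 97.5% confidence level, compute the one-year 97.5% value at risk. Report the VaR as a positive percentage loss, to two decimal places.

Mean return r̄ = 66.60 / 8 = 8.3250%
Σ(r − r̄)² = 269.2750; population σ = √(269.2750/8) = 5.8017%
VaR = −(r̄ − z·σ) = −(8.3250 − 1.960 × 5.8017) = −(-3.0463) = 3.0463%

3.05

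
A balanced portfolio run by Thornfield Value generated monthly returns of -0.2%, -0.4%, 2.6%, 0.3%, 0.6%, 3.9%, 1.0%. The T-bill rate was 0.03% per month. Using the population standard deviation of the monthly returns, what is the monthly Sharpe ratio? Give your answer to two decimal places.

0.74

Mean return μ = 7.80 / 7 = 1.1143%
Σ(r − μ)² = 14.9286; population σ = √(14.9286/7) = 1.4604%
Sharpe = (μ − rf) / σ = (1.1143 − 0.03) / 1.4604 = 1.0843 / 1.4604 = 0.7425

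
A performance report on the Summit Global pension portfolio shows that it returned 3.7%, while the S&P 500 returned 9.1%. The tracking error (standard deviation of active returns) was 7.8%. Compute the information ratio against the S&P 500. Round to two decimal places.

-0.69

IR = (Rp − Rb) / TE = (3.7% − 9.1%) / 7.8% = -5.40% / 7.8% = -0.6923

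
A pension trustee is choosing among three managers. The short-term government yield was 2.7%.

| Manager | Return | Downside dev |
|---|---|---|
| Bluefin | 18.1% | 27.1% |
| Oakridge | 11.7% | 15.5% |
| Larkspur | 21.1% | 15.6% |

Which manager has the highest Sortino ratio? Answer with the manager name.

Bluefin: Sortino ratio = (18.1% − 2.7%) / 27.1% = 0.568
Oakridge: Sortino ratio = (11.7% − 2.7%) / 15.5% = 0.581
Larkspur: Sortino ratio = (21.1% − 2.7%) / 15.6% = 1.179
Highest: Larkspur (1.179).

Larkspur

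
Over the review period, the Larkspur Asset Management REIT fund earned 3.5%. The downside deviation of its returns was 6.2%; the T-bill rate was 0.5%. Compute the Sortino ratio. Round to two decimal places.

Sortino = (Rp − Rf) / σd = (3.5% − 0.5%) / 6.2% = 3.00% / 6.2% = 0.4839

0.48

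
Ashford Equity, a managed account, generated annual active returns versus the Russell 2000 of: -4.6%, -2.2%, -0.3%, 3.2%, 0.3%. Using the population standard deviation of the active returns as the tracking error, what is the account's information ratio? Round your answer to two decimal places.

-0.28

μ = (-4.6 − 2.2 − 0.3 + 3.2 + 0.3) / 5 = -3.60 / 5 = -0.7200%
Σ(r − μ)² = (-4.6 − (-0.7200))² + (-2.2 − (-0.7200))² + (-0.3 − (-0.7200))² + … = 33.8280
σ = √[33.8280 / 5] = 2.6011%
IR = μ / tracking error = -0.7200 / 2.6011 = -0.2768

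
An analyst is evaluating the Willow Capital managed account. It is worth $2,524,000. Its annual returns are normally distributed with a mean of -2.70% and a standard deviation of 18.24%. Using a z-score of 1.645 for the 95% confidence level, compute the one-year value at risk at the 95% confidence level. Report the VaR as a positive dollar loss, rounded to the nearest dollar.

$825,469

Return at the 95% tail: μ − z·σ = -2.70% − 1.645 × 18.24% = -2.7 − 30.0048 = -32.7048%
VaR = −(-32.7048%) × $2,524,000 = 32.7048% × $2,524,000 = $825,469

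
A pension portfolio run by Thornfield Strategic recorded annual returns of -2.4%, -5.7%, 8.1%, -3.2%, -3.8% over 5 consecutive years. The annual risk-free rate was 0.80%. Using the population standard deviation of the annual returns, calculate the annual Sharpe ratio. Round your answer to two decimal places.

μ = (-2.4 − 5.7 + 8.1 − 3.2 − 3.8) / 5 = -7.00 / 5 = -1.4000%
Population σ = √[Σ(r − μ)² / 5] = √[118.7400 / 5] = √23.7480 = 4.8732%
Sharpe = (μ − rf) / σ = (-1.4000 − 0.8) / 4.8732 = -2.2000 / 4.8732 = -0.4514

-0.45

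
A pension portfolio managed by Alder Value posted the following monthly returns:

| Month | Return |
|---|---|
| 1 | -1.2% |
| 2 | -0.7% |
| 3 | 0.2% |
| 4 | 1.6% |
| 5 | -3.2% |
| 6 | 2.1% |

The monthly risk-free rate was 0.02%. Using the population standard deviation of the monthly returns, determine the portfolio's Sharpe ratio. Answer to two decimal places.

-0.12

r̄ = (-1.2 − 0.7 + 0.2 + 1.6 − 3.2 + 2.1) / 6 = -0.2000%
Σ(r − r̄)² = (-1.2 − (-0.2000))² + (-0.7 − (-0.2000))² + (0.2 − (-0.2000))² + … = 18.9400
population σ = √(18.9400 / 6) = √3.1567 = 1.7767%
Sharpe = (r̄ − rf) / σ = (-0.2000 − 0.02) / 1.7767 = -0.2200 / 1.7767 = -0.1238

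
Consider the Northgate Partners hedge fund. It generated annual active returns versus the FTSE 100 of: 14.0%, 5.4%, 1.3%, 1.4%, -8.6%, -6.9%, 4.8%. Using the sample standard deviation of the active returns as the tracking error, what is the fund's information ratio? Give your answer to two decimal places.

r̄ = (14 + 5.4 + 1.3 + 1.4 − 8.6 − 6.9 + 4.8) / 7 = 11.40 / 7 = 1.6286%
Sample σ = √[Σ(r − r̄)² / 6] = √[354.8543 / 6] = √59.1424 = 7.6904%
IR = r̄ / tracking error = 1.6286 / 7.6904 = 0.2118

0.21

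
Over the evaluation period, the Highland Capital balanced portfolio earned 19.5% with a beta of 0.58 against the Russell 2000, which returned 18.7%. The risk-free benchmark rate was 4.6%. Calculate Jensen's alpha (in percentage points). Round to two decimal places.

6.72

CAPM expected return = Rf + β(Rm − Rf) = 4.6% + 0.58 × (18.7% − 4.6%) = 4.6 + 0.58 × 14.10 = 12.7780%
Jensen's α = Rp − E[R] = 19.5% − 12.7780% = 6.7220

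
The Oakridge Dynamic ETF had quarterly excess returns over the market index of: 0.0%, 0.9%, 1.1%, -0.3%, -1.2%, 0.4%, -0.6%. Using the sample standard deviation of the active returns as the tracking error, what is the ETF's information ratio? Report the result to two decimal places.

r̄ = (0 + 0.9 + 1.1 − 0.3 − 1.2 + 0.4 − 0.6) / 7 = 0.0429%
Sample σ = √[Σ(r − r̄)² / 6] = √[4.0571 / 6] = √0.6762 = 0.8223%
IR = r̄ / tracking error = 0.0429 / 0.8223 = 0.0522

0.05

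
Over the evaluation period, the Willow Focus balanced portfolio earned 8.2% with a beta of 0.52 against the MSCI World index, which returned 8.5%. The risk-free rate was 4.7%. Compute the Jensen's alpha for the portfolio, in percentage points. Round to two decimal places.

1.52

CAPM expected return = Rf + β(Rm − Rf) = 4.7% + 0.52 × (8.5% − 4.7%) = 4.7 + 0.52 × 3.80 = 6.6760%
Jensen's α = Rp − E[R] = 8.2% − 6.6760% = 1.5240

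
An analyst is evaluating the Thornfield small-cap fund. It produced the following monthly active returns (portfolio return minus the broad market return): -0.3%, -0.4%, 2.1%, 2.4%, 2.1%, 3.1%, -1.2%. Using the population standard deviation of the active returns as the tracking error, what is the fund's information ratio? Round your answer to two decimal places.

0.71

r̄ = (-0.3 − 0.4 + 2.1 + 2.4 + 2.1 + 3.1 − 1.2) / 7 = 7.80 / 7 = 1.1143%
Σ(r − r̄)² = (-0.3 − 1.1143)² + (-0.4 − 1.1143)² + (2.1 − 1.1143)² + … = 17.1886
σ = √[17.1886 / 7] = 1.5670%
IR = r̄ / tracking error = 1.1143 / 1.5670 = 0.7111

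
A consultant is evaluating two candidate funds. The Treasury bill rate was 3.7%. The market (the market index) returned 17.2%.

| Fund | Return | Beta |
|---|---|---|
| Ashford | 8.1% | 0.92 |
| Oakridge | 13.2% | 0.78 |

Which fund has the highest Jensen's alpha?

Oakridge

Ashford: α = 8.1% − [3.7% + 0.92 × (17.2% − 3.7%)] = -8.020
Oakridge: α = 13.2% − [3.7% + 0.78 × (17.2% − 3.7%)] = -1.030
Highest: Oakridge (-1.030).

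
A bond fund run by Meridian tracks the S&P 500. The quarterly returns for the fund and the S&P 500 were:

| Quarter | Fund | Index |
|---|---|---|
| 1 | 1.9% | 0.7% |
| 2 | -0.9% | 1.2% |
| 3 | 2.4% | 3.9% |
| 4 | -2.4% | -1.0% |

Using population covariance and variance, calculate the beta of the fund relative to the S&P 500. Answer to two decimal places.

0.87

r̄p = 0.2500%,  r̄m = 1.2000%
Cov = Σ(rp − r̄p)(rm − r̄m) / 4 = 2.7025
Var(rm) = Σ(rm − r̄m)² / 4 = 3.0950
β = Cov / Var = 2.7025 / 3.0950 = 0.8732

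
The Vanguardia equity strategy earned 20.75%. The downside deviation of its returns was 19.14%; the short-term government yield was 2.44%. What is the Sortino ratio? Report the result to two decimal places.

Sortino = (Rp − Rf) / σd = (20.75% − 2.44%) / 19.14% = 18.31% / 19.14% = 0.9566

0.96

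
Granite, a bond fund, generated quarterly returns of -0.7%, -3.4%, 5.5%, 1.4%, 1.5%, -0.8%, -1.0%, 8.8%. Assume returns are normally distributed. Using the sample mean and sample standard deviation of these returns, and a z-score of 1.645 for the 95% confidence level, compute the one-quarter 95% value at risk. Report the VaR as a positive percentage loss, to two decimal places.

Mean return r̄ = 11.30 / 8 = 1.4125%
Σ(r − r̄)² = (-0.7 − 1.4125)² + (-3.4 − 1.4125)² + (5.5 − 1.4125)² + … = 109.6288
sample σ = √(109.6288 / 7) = √15.6613 = 3.9574%
VaR = −(r̄ − z·σ) = −(1.4125 − 1.645 × 3.9574) = −(-5.0974) = 5.0974%

5.10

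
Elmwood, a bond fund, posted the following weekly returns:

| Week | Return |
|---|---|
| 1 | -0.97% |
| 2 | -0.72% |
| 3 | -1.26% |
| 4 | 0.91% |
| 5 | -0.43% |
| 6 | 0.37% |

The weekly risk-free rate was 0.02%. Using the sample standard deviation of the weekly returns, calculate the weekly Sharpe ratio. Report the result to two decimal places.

-0.44

Mean return μ = -2.100 / 6 = -0.3500%
Σ(r − μ)² = (-0.97 − (-0.3500))² + (-0.72 − (-0.3500))² + (-1.26 − (-0.3500))² + … = 3.4618
σ = √[3.4618 / 5] = 0.8321%
Sharpe = (μ − rf) / σ = (-0.3500 − 0.02) / 0.8321 = -0.3700 / 0.8321 = -0.4447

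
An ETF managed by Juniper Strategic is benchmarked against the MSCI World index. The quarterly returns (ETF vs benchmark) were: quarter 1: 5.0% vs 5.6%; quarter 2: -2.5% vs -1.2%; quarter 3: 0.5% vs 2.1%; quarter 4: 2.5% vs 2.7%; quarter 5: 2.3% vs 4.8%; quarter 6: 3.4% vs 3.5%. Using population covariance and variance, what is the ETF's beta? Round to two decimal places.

r̄p = 1.8667%,  r̄m = 2.9167%
Cov = Σ(rp − r̄p)(rm − r̄m) / 6 = 4.8456
Var(rm) = Σ(rm − r̄m)² / 6 = 4.7914
β = Cov / Var = 4.8456 / 4.7914 = 1.0113

1.01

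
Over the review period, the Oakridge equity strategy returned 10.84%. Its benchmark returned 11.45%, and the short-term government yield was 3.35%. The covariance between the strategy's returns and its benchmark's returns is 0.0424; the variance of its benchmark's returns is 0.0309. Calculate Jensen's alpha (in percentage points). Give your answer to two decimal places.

-3.62

β = Cov / Var = 0.0424 / 0.0309 = 1.3722
E[R] = Rf + β(Rm − Rf) = 3.35% + 1.3722 × (11.45% − 3.35%) = 14.4648%
α = Rp − E[R] = 10.84% − 14.4648% = -3.6248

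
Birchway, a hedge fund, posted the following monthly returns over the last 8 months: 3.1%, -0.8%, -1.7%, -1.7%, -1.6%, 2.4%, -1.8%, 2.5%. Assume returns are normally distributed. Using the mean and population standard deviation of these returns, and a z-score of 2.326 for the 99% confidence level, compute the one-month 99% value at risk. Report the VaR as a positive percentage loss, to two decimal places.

4.73

r̄ = (3.1 − 0.8 − 1.7 − 1.7 − 1.6 + 2.4 − 1.8 + 2.5) / 8 = 0.0500%
Σ(r − r̄)² = (3.1 − 0.0500)² + (-0.8 − 0.0500)² + (-1.7 − 0.0500)² + … = 33.8200
σ = √[33.8200 / 8] = 2.0561%
VaR = −(r̄ − z·σ) = −(0.0500 − 2.326 × 2.0561) = −(-4.7325) = 4.7325%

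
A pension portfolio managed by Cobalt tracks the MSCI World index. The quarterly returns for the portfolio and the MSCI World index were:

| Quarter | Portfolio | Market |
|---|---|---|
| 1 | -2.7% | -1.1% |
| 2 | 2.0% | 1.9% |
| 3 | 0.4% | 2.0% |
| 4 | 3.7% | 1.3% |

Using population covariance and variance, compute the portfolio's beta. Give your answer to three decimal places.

1.410

r̄p = 0.8500%,  r̄m = 1.0250%
Cov = Σ(rp − r̄p)(rm − r̄m) / 4 = 2.2238
Var(rm) = Σ(rm − r̄m)² / 4 = 1.5769
β = Cov / Var = 2.2238 / 1.5769 = 1.4102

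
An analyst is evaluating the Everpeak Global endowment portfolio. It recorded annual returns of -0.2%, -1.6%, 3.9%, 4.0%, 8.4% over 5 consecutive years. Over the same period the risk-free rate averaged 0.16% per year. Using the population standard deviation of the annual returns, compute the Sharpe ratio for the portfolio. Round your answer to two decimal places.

0.78

r̄ = (-0.2 − 1.6 + 3.9 + 4 + 8.4) / 5 = 14.50 / 5 = 2.9000%
Population std dev = √[62.3200 / 5] = 3.5304%
Sharpe = (r̄ − rf) / σ = (2.9000 − 0.16) / 3.5304 = 2.7400 / 3.5304 = 0.7761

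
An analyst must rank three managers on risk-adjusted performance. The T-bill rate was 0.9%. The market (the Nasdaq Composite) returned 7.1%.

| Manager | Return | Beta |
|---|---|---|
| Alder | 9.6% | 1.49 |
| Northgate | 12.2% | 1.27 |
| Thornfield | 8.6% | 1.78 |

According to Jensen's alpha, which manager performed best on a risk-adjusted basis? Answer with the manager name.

Northgate

Alder: α = 9.6% − [0.9% + 1.49 × (7.1% − 0.9%)] = -0.538
Northgate: α = 12.2% − [0.9% + 1.27 × (7.1% − 0.9%)] = 3.426
Thornfield: α = 8.6% − [0.9% + 1.78 × (7.1% − 0.9%)] = -3.336
Highest: Northgate (3.426).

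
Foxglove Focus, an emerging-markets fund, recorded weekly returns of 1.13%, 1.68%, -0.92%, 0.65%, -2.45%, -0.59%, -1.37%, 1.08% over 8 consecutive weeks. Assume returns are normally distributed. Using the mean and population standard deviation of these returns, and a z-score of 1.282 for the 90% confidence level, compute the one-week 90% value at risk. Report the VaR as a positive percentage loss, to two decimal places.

Mean return r̄ = -0.790 / 8 = -0.0988%
Σ(r − r̄)² = 14.6841; population σ = √(14.6841/8) = 1.3548%
VaR = −(r̄ − z·σ) = −(-0.0988 − 1.282 × 1.3548) = −(-1.8357) = 1.8357%

1.84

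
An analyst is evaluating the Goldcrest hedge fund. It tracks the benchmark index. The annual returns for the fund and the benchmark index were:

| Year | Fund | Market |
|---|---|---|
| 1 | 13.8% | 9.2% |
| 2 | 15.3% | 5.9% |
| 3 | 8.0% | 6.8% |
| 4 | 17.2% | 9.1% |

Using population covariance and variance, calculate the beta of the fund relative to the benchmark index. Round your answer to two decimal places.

0.89

r̄p = 13.5750%,  r̄m = 7.7500%
Cov = Σ(rp − r̄p)(rm − r̄m) / 4 = 1.8313
Var(rm) = Σ(rm − r̄m)² / 4 = 2.0625
β = Cov / Var = 1.8313 / 2.0625 = 0.8879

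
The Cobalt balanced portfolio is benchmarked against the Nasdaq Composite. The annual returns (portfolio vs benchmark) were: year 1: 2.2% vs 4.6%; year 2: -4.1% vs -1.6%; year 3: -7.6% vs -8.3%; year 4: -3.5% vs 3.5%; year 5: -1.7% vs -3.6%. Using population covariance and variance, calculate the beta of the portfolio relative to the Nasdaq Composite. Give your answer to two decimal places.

r̄p = -2.9400%,  r̄m = -1.0800%
Cov = Σ(rp − r̄p)(rm − r̄m) / 5 = 11.5508
Var(rm) = Σ(rm − r̄m)² / 5 = 22.3976
β = Cov / Var = 11.5508 / 22.3976 = 0.5157

0.52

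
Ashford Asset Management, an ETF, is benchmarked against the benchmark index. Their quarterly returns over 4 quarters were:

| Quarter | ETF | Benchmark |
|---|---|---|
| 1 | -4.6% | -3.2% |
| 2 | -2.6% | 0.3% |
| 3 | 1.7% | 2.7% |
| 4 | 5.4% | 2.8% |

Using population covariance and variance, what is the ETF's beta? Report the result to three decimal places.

1.418

r̄p = -0.0250%,  r̄m = 0.6500%
Cov = Σ(rp − r̄p)(rm − r̄m) / 4 = 8.4288
Var(rm) = Σ(rm − r̄m)² / 4 = 5.9425
β = Cov / Var = 8.4288 / 5.9425 = 1.4184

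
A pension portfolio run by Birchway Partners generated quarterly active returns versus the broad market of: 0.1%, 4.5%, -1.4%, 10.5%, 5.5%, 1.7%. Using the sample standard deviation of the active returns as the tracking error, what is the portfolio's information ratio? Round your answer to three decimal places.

0.809

r̄ = (0.1 + 4.5 − 1.4 + 10.5 + 5.5 + 1.7) / 6 = 3.4833%
Σ(r − r̄)² = 92.8083; sample σ = √(92.8083/5) = 4.3083%
IR = r̄ / tracking error = 3.4833 / 4.3083 = 0.8085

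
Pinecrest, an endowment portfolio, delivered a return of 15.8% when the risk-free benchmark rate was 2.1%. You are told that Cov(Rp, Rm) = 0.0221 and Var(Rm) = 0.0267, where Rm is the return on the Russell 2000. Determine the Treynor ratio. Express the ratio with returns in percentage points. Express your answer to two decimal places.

β = Cov / Var = 0.0221 / 0.0267 = 0.8277
Treynor = (Rp − Rf) / β = (15.8% − 2.1%) / 0.8277 = 13.70 / 0.8277 = 16.5519

16.55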